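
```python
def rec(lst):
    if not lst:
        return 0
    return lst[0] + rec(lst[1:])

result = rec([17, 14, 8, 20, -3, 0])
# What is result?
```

17 + 14 + 8 + 20 + (-3) + 0 + 0 = 56

Answer: 56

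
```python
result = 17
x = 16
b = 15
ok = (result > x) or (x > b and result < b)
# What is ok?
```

Trace:
`result = 17` → result = 17
`x = 16` → x = 16
`b = 15` → b = 15
`ok = (result > x) or (x > b and result < b)` → ok = True
So ok = True

Answer: True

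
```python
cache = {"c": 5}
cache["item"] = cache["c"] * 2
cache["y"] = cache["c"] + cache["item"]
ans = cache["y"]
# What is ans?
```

Trace:
`cache = {"c": 5}` → cache = {'c': 5}
`cache["item"] = cache["c"] * 2` → cache = {'c': 5, 'item': 10}
`cache["y"] = cache["c"] + cache["item"]` → cache = {'c': 5, 'item': 10, 'y': 15}
`ans = cache["y"]` → ans = 15
So ans = 15

Answer: 15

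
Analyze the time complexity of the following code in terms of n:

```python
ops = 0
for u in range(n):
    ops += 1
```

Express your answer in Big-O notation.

Each loop level contributes: n. Multiplying the contributions gives O(n).

Answer: O(n)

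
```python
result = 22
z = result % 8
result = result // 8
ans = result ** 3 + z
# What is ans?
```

Trace:
`result = 22` → result = 22
`z = result % 8` → z = 6
`result = result // 8` → result = 2
`ans = result ** 3 + z` → ans = 14
So ans = 14

Answer: 14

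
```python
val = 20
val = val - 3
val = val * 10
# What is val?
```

Trace:
`val = 20` → val = 20
`val = val - 3` → val = 17
`val = val * 10` → val = 170
So val = 170

Answer: 170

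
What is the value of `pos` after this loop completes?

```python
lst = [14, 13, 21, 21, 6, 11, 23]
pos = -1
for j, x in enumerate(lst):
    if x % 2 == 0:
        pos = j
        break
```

First even number index in [14, 13, 21, 21, 6, 11, 23]
`pos` takes the values: -1 → 0

Answer: 0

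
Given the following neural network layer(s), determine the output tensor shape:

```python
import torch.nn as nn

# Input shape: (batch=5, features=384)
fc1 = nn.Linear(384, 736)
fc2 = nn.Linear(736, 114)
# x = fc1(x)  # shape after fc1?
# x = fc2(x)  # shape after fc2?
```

Input: (5, 384) -> after fc1: (5, 736) -> Output: (5, 114)

Answer: (5, 114)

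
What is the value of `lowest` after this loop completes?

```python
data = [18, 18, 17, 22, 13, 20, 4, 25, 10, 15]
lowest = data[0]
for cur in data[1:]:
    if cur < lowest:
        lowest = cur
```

Minimum of [18, 18, 17, 22, 13, 20, 4, 25, 10, 15]
`lowest` takes the values: 18 → 17 → 13 → 4

Answer: 4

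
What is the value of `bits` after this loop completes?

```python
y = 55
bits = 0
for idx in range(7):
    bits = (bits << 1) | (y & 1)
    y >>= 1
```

Reverse lowest 7 bits of 55
`bits` takes the values: 0 → 1 → 3 → 7 → 14 → 29 → 59 → 118

Answer: 118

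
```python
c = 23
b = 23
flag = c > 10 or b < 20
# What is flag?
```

Trace:
`c = 23` → c = 23
`b = 23` → b = 23
`flag = c > 10 or b < 20` → flag = True
So flag = True

Answer: True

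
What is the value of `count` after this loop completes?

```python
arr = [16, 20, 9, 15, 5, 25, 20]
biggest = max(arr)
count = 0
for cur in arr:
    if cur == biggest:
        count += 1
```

Count of max value 25 in [16, 20, 9, 15, 5, 25, 20]
`count` takes the values: 0 → 1

Answer: 1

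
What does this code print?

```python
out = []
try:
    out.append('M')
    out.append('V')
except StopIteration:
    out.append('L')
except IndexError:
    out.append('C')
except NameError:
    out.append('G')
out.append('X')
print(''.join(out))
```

Execution trace: 'M' (try body) → 'V' (try body, no exception) → 'X' (after the try/except). Output: MVX

Answer: MVX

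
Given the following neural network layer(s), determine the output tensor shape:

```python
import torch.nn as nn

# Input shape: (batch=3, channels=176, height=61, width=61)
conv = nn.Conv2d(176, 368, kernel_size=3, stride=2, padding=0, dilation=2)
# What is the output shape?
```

Input: (3, 176, 61, 61) -> Output: (3, 368, 29, 29)

Answer: (3, 368, 29, 29)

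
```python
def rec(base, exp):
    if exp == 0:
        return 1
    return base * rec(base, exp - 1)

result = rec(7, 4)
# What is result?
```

rec(7, 4) = 7 * 7 * 7 * 7 = 2401

Answer: 2401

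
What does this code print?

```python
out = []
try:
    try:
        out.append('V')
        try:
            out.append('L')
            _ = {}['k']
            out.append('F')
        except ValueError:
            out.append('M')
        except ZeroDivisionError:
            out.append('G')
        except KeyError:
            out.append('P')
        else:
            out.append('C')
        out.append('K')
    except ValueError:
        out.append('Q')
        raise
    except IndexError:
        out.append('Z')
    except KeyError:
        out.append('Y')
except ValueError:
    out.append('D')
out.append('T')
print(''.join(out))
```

Execution trace: 'V' (try body) → 'L' (inner try body) → 'P' (inner except KeyError) → 'K' (try body, no exception) → 'T' (after the try/except). Output: VLPKT

Answer: VLPKT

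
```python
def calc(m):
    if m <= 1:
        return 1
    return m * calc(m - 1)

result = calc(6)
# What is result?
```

calc(6) = 6 * 5 * 4 * 3 * 2 * 1 = 720

Answer: 720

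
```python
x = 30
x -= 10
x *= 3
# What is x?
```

Trace:
`x = 30` → x = 30
`x -= 10` → x = 20
`x *= 3` → x = 60
So x = 60

Answer: 60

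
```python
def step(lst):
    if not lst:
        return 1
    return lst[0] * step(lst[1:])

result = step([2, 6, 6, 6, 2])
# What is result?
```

Product over [2, 6, 6, 6, 2] = 2 * 6 * 6 * 6 * 2 = 864

Answer: 864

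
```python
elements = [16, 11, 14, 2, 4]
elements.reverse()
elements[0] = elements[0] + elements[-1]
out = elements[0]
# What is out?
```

Trace:
`elements = [16, 11, 14, 2, 4]` → elements = [16, 11, 14, 2, 4]
`elements.reverse()` → elements = [4, 2, 14, 11, 16]
`elements[0] = elements[0] + elements[-1]` → elements = [20, 2, 14, 11, 16]
`out = elements[0]` → out = 20
So out = 20

Answer: 20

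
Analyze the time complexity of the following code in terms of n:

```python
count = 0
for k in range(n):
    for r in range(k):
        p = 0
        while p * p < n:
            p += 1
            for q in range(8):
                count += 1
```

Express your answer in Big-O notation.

Each loop level contributes: n × n × √n × 1. Multiplying the contributions gives O(n^2√n).

Answer: O(n^2√n)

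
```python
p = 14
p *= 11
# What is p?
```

Trace:
`p = 14` → p = 14
`p *= 11` → p = 154
So p = 154

Answer: 154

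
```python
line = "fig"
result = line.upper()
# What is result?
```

Trace:
`line = "fig"` → line = 'fig'
`result = line.upper()` → result = 'FIG'
So result = 'FIG'

Answer: 'FIG'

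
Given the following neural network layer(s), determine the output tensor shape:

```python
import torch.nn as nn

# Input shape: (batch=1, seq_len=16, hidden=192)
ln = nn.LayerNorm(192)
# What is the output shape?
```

Input: (1, 16, 192) -> Output: (1, 16, 192)

Answer: (1, 16, 192)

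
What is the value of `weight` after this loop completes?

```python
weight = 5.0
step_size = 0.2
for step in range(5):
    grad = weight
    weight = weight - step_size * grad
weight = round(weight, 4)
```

Gradient descent: w = 5.0 * (1 - 0.2)^5
`weight` takes the values: 5.0 → 4.0 → 3.2 → 2.56 → 2.048 → 1.6384

Answer: 1.6384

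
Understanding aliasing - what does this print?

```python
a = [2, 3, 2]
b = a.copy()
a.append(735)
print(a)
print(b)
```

Key concept: list.copy() creates independent copy.
Step by step:
`a = [2, 3, 2]` → a = [2, 3, 2]
`b = a.copy()` → b = [2, 3, 2]
`a.append(735)` → a = [2, 3, 2, 735]
`print(a)` → prints [2, 3, 2, 735]
`print(b)` → prints [2, 3, 2]

Answer:
[2, 3, 2, 735]
[2, 3, 2]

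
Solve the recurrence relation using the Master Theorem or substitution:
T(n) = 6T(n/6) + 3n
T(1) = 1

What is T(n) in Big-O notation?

By Master Theorem: a=6, b=6, f(n)=3n. Since log_6(6) = 1 and f(n) = Θ(n^1), Case 2 applies. T(n) = O(n log n).

Answer: O(n log n)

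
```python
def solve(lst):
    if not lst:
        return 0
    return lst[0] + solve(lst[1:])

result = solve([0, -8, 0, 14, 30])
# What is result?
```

0 + (-8) + 0 + 14 + 30 + 0 = 36

Answer: 36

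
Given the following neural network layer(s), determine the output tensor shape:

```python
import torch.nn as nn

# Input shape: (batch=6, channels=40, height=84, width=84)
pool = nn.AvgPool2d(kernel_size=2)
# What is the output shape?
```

Input: (6, 40, 84, 84) -> Output: (6, 40, 42, 42)

Answer: (6, 40, 42, 42)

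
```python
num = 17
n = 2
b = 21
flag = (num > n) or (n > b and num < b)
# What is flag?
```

Trace:
`num = 17` → num = 17
`n = 2` → n = 2
`b = 21` → b = 21
`flag = (num > n) or (n > b and num < b)` → flag = True
So flag = True

Answer: True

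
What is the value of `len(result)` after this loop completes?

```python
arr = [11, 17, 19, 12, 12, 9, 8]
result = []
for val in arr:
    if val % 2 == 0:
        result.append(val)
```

Count even numbers in [11, 17, 19, 12, 12, 9, 8]
`result` takes the values: [] → [12] → [12, 12] → [12, 12, 8]
So `len(result)` = 3

Answer: 3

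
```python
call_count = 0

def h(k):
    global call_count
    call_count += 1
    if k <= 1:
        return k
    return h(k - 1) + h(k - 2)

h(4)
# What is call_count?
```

Calls(k) = 1 + Calls(k-1) + Calls(k-2); Calls(0)=Calls(1)=1. For k=4 this gives 9.

Answer: 9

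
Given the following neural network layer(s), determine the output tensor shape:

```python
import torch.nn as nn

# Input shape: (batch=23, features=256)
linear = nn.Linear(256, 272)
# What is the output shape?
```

Input: (23, 256) -> Output: (23, 272)

Answer: (23, 272)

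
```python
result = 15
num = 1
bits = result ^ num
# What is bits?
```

Trace:
`result = 15` → result = 15
`num = 1` → num = 1
`bits = result ^ num` → bits = 14
So bits = 14

Answer: 14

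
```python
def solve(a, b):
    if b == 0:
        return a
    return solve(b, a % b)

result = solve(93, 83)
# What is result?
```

solve(93, 83) -> solve(83, 10) -> solve(10, 3) -> solve(3, 1) -> solve(1, 0) -> 1

Answer: 1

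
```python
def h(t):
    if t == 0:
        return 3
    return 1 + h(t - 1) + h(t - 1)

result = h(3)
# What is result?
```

h(t) = 1 + 2·h(t-1), h(0)=3. Closed form: (3+1)·2^3 - 1 = 31.

Answer: 31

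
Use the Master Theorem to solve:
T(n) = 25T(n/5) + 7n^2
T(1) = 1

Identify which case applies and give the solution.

a=25, b=5, f(n)=7n^2. log_5(25) = 2. Since c=2 = 2, Case 2 applies: T(n) = Θ(n^log_b(a) · log n) = O(n^2 log n).

Answer: O(n^2 log n) - Case 2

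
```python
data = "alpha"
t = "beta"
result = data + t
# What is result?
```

Trace:
`data = "alpha"` → data = 'alpha'
`t = "beta"` → t = 'beta'
`result = data + t` → result = 'alphabeta'
So result = 'alphabeta'

Answer: 'alphabeta'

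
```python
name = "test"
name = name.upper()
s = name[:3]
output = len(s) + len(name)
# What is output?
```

Trace:
`name = "test"` → name = 'test'
`name = name.upper()` → name = 'TEST'
`s = name[:3]` → s = 'TES'
`output = len(s) + len(name)` → output = 7
So output = 7

Answer: 7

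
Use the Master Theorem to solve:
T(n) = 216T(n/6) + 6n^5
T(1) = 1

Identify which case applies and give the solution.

a=216, b=6, f(n)=6n^5. log_6(216) = 3. Since c=5 > 3 and the regularity condition holds (216(n/6)^5 = (216/6^5)n^5 with 216/6^5 < 1), Case 3 applies: T(n) = Θ(f(n)) = O(n^5).

Answer: O(n^5) - Case 3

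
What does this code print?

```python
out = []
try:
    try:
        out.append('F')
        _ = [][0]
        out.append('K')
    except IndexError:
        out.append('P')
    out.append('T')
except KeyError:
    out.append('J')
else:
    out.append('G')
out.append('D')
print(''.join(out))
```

Execution trace: 'F' (inner try body) → 'P' (inner except IndexError) → 'T' (try body, no exception) → 'G' (else) → 'D' (after the try/except). Output: FPTGD

Answer: FPTGD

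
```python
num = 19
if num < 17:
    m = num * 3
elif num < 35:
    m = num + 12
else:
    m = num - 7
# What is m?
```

Trace:
`num = 19` → num = 19
`if num < 17: ...` → num < 17 is False, num < 35 is True → m = 31
So m = 31

Answer: 31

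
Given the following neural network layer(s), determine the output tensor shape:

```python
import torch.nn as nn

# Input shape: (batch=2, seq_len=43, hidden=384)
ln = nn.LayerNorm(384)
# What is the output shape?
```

Input: (2, 43, 384) -> Output: (2, 43, 384)

Answer: (2, 43, 384)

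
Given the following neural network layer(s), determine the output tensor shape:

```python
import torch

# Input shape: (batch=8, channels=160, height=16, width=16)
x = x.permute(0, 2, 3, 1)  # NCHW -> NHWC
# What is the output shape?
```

Input: (8, 160, 16, 16) -> Output: (8, 16, 16, 160)

Answer: (8, 16, 16, 160)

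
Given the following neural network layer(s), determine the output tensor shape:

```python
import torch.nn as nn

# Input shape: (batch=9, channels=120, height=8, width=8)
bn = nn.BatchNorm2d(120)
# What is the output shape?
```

Input: (9, 120, 8, 8) -> Output: (9, 120, 8, 8)

Answer: (9, 120, 8, 8)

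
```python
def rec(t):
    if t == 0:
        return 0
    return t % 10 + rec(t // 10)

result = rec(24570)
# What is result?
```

Sum of digits of 24570: 0 + 7 + 5 + 4 + 2 = 18

Answer: 18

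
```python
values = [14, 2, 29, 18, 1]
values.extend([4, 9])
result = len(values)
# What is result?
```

Trace:
`values = [14, 2, 29, 18, 1]` → values = [14, 2, 29, 18, 1]
`values.extend([4, 9])` → values = [14, 2, 29, 18, 1, 4, 9]
`result = len(values)` → result = 7
So result = 7

Answer: 7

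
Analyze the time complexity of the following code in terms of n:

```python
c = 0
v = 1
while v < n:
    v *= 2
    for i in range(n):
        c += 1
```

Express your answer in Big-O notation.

Each loop level contributes: log n × n. Multiplying the contributions gives O(n log n).

Answer: O(n log n)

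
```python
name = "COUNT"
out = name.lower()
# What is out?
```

Trace:
`name = "COUNT"` → name = 'COUNT'
`out = name.lower()` → out = 'count'
So out = 'count'

Answer: 'count'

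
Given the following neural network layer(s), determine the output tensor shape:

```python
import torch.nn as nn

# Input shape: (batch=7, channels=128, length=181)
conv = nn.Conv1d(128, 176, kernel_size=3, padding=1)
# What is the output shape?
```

Input: (7, 128, 181) -> Output: (7, 176, 181)

Answer: (7, 176, 181)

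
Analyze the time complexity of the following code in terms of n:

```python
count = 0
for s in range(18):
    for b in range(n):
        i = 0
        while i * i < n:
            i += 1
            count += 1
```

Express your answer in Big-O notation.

Each loop level contributes: 1 × n × √n. Multiplying the contributions gives O(n√n).

Answer: O(n√n)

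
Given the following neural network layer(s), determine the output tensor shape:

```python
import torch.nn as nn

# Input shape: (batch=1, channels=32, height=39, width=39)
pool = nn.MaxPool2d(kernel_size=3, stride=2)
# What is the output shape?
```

Input: (1, 32, 39, 39) -> Output: (1, 32, 19, 19)

Answer: (1, 32, 19, 19)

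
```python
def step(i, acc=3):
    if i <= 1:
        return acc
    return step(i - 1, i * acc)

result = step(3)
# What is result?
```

Accumulator trace (n, acc): (3, 3) -> (2, 9) -> (1, 18) -> return 18

Answer: 18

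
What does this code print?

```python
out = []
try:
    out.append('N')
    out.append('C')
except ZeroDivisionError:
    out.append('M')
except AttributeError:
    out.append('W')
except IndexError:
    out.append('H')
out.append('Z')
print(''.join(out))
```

Execution trace: 'N' (try body) → 'C' (try body, no exception) → 'Z' (after the try/except). Output: NCZ

Answer: NCZ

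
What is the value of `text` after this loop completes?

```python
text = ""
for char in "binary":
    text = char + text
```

Reverse 'binary'
`text` takes the values: "" → "b" → "ib" → "nib" → "anib" → "ranib" → "yranib"

Answer: "yranib"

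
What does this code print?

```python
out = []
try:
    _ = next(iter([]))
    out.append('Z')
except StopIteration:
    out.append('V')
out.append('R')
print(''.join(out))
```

Execution trace: 'V' (except StopIteration) → 'R' (after the try/except). Output: VR

Answer: VR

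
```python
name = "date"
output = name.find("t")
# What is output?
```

Trace:
`name = "date"` → name = 'date'
`output = name.find("t")` → output = 2
So output = 2

Answer: 2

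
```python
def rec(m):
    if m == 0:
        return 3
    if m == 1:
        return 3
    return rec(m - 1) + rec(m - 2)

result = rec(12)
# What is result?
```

Build up from base cases: rec(0)=3, rec(1)=3, rec(2)=6, rec(3)=9, rec(4)=15, rec(5)=24, rec(6)=39, ..., rec(12)=699

Answer: 699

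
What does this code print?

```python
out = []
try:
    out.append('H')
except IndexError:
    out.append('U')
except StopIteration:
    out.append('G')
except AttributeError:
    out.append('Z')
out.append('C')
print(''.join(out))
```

Execution trace: 'H' (try body, no exception) → 'C' (after the try/except). Output: HC

Answer: HC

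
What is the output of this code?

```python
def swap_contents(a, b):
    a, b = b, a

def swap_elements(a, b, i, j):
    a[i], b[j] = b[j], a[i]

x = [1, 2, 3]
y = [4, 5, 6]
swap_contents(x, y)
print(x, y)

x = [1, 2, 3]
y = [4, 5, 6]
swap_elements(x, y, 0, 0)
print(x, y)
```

Key concept: parameter rebinding vs mutation.
Step by step:
`x = [1, 2, 3]` → x = [1, 2, 3]
`y = [4, 5, 6]` → y = [4, 5, 6]
`swap_contents(x, y)` → no visible change to tracked variables
`print(x, y)` → prints [1, 2, 3] [4, 5, 6]
`x = [1, 2, 3]` → x = [1, 2, 3]
`y = [4, 5, 6]` → y = [4, 5, 6]
`swap_elements(x, y, 0, 0)` → x = [4, 2, 3]; y = [1, 5, 6]
`print(x, y)` → prints [4, 2, 3] [1, 5, 6]

Answer:
[1, 2, 3] [4, 5, 6]
[4, 2, 3] [1, 5, 6]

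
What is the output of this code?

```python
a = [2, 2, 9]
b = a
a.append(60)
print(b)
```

Key concept: basic list aliasing.
Step by step:
`a = [2, 2, 9]` → a = [2, 2, 9]
`b = a` → b = [2, 2, 9] (same object as a)
`a.append(60)` → a = [2, 2, 9, 60] (same object as b); b = [2, 2, 9, 60] (same object as a)
`print(b)` → prints [2, 2, 9, 60]

Answer: [2, 2, 9, 60]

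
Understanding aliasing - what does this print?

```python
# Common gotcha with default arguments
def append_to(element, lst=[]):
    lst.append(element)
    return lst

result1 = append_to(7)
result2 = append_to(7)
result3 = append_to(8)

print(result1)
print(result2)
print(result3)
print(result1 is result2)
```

Key concept: mutable default argument gotcha.
Step by step:
`result1 = append_to(7)` → result1 = [7]
`result2 = append_to(7)` → result1 = [7, 7] (same object as result2); result2 = [7, 7] (same object as result1)
`result3 = append_to(8)` → result1 = [7, 7, 8] (same object as result2, result3); result2 = [7, 7, 8] (same object as result1, result3); result3 = [7, 7, 8] (same object as result1, result2)
`print(result1)` → prints [7, 7, 8]
`print(result2)` → prints [7, 7, 8]
`print(result3)` → prints [7, 7, 8]
`print(result1 is result2)` → prints True

Answer:
[7, 7, 8]
[7, 7, 8]
[7, 7, 8]
True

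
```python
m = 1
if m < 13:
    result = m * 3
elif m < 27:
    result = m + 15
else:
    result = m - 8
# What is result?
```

Trace:
`m = 1` → m = 1
`if m < 13: ...` → m < 13 is True → result = 3
So result = 3

Answer: 3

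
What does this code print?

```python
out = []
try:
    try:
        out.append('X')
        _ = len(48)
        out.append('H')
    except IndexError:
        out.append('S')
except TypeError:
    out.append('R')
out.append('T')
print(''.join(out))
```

Execution trace: 'X' (try body) → 'R' (outer except TypeError) → 'T' (after the try/except). Output: XRT

Answer: XRT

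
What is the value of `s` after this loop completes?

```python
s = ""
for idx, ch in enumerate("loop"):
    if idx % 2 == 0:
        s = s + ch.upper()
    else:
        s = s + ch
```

Uppercase even positions in 'loop'
`s` takes the values: "" → "L" → "Lo" → "LoO" → "LoOp"

Answer: "LoOp"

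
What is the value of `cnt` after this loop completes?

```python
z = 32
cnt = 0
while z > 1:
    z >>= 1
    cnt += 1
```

Count right shifts until 1
`cnt` takes the values: 0 → 1 → 2 → 3 → 4 → 5

Answer: 5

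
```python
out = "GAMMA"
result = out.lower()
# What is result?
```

Trace:
`out = "GAMMA"` → out = 'GAMMA'
`result = out.lower()` → result = 'gamma'
So result = 'gamma'

Answer: 'gamma'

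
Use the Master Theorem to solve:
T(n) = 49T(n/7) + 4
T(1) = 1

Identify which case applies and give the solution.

a=49, b=7, f(n)=4. log_7(49) = 2. Since c=0 < 2, Case 1 applies: T(n) = Θ(n^log_b(a)) = O(n^2).

Answer: O(n^2) - Case 1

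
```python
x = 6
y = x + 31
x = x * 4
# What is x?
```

Trace:
`x = 6` → x = 6
`y = x + 31` → y = 37
`x = x * 4` → x = 24
So x = 24

Answer: 24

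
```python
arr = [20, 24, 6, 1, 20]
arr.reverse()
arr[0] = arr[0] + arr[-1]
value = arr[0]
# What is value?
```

Trace:
`arr = [20, 24, 6, 1, 20]` → arr = [20, 24, 6, 1, 20]
`arr.reverse()` → arr = [20, 1, 6, 24, 20]
`arr[0] = arr[0] + arr[-1]` → arr = [40, 1, 6, 24, 20]
`value = arr[0]` → value = 40
So value = 40

Answer: 40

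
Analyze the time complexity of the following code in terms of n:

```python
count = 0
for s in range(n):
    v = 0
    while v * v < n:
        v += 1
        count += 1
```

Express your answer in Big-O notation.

Each loop level contributes: n × √n. Multiplying the contributions gives O(n√n).

Answer: O(n√n)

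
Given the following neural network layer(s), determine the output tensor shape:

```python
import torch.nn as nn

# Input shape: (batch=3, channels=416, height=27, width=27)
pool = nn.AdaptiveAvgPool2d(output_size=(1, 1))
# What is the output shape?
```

Input: (3, 416, 27, 27) -> Output: (3, 416, 1, 1)

Answer: (3, 416, 1, 1)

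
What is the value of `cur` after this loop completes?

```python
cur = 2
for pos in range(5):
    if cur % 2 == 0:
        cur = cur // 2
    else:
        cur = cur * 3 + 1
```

Collatz-style transformation from 2
`cur` takes the values: 2 → 1 → 4 → 2 → 1 → 4

Answer: 4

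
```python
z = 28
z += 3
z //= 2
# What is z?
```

Trace:
`z = 28` → z = 28
`z += 3` → z = 31
`z //= 2` → z = 15
So z = 15

Answer: 15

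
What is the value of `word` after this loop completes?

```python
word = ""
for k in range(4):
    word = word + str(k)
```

Concatenate digits 0 to 3
`word` takes the values: "" → "0" → "01" → "012" → "0123"

Answer: "0123"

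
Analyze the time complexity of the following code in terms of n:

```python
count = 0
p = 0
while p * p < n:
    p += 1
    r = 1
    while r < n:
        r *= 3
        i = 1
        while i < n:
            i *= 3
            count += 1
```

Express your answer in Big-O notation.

Each loop level contributes: √n × log n × log n. Multiplying the contributions gives O(√n log² n).

Answer: O(√n log² n)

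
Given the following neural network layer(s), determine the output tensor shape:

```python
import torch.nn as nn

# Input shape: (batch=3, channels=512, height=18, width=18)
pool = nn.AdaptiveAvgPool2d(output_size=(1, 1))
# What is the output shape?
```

Input: (3, 512, 18, 18) -> Output: (3, 512, 1, 1)

Answer: (3, 512, 1, 1)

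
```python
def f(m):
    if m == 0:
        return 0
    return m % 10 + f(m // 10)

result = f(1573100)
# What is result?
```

Sum of digits of 1573100: 0 + 0 + 1 + 3 + 7 + 5 + 1 = 17

Answer: 17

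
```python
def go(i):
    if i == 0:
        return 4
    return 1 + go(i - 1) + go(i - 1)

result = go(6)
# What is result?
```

go(i) = 1 + 2·go(i-1), go(0)=4. Closed form: (4+1)·2^6 - 1 = 319.

Answer: 319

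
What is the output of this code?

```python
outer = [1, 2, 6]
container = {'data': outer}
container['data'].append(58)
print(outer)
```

Key concept: dict holds reference to list.
Step by step:
`outer = [1, 2, 6]` → outer = [1, 2, 6]
`container = {'data': outer}` → container = {'data': [1, 2, 6]}
`container['data'].append(58)` → outer = [1, 2, 6, 58]; container = {'data': [1, 2, 6, 58]}
`print(outer)` → prints [1, 2, 6, 58]

Answer: [1, 2, 6, 58]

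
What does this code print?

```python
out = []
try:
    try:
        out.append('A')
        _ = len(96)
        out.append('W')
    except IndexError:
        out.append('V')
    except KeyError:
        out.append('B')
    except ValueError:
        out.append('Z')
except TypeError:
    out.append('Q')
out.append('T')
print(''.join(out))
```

Execution trace: 'A' (try body) → 'Q' (outer except TypeError) → 'T' (after the try/except). Output: AQT

Answer: AQT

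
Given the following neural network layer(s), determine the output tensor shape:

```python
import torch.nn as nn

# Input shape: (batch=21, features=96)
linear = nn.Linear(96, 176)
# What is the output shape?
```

Input: (21, 96) -> Output: (21, 176)

Answer: (21, 176)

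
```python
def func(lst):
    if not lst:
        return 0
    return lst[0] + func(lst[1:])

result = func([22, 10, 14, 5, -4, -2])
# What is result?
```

22 + 10 + 14 + 5 + (-4) + (-2) + 0 = 45

Answer: 45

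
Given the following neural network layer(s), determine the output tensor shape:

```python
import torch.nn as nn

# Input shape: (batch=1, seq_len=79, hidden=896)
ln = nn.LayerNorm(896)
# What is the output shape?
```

Input: (1, 79, 896) -> Output: (1, 79, 896)

Answer: (1, 79, 896)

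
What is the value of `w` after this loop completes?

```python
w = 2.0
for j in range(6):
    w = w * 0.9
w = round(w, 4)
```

Exponential decay: 2.0 * 0.9^6
`w` takes the values: 2.0 → 1.8 → 1.62 → 1.458 → 1.3122 → 1.18098 → 1.062882 → 1.0629

Answer: 1.0629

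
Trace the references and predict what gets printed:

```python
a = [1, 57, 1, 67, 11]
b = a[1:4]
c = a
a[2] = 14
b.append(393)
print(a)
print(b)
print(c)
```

Key concept: slice vs alias.
Step by step:
`a = [1, 57, 1, 67, 11]` → a = [1, 57, 1, 67, 11]
`b = a[1:4]` → b = [57, 1, 67]
`c = a` → c = [1, 57, 1, 67, 11] (same object as a)
`a[2] = 14` → a = [1, 57, 14, 67, 11] (same object as c); c = [1, 57, 14, 67, 11] (same object as a)
`b.append(393)` → b = [57, 1, 67, 393]
`print(a)` → prints [1, 57, 14, 67, 11]
`print(b)` → prints [57, 1, 67, 393]
`print(c)` → prints [1, 57, 14, 67, 11]

Answer:
[1, 57, 14, 67, 11]
[57, 1, 67, 393]
[1, 57, 14, 67, 11]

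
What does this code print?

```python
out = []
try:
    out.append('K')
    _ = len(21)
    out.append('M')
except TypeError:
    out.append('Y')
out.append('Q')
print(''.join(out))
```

Execution trace: 'K' (try body) → 'Y' (except TypeError) → 'Q' (after the try/except). Output: KYQ

Answer: KYQ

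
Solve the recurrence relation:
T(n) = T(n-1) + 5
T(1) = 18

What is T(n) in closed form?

Unrolling: T(n) = T(1) + 5·(n-1) = 18 + 5(n-1) = 5n + 13.

Answer: T(n) = 5n + 13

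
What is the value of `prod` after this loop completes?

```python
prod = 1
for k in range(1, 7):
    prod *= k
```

6! = 720
`prod` takes the values: 1 → 2 → 6 → 24 → 120 → 720

Answer: 720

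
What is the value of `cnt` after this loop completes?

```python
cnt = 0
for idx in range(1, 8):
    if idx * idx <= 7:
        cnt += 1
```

Count numbers where idx² ≤ 7
`cnt` takes the values: 0 → 1 → 2

Answer: 2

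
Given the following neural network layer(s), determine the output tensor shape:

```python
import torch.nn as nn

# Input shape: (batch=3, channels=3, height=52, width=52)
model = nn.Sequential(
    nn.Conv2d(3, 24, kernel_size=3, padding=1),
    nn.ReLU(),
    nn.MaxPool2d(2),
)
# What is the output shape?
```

Input: (3, 3, 52, 52) -> after Conv2d: (3, 24, 52, 52) -> after ReLU: (3, 24, 52, 52) -> Output: (3, 24, 26, 26)

Answer: (3, 24, 26, 26)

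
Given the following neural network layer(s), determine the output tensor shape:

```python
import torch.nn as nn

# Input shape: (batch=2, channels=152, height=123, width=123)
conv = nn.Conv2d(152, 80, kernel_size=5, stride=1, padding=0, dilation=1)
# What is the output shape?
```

Input: (2, 152, 123, 123) -> Output: (2, 80, 119, 119)

Answer: (2, 80, 119, 119)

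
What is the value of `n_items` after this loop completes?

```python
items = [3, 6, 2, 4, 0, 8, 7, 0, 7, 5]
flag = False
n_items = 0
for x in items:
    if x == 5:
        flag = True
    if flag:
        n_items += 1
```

Count elements after first 5 in [3, 6, 2, 4, 0, 8, 7, 0, 7, 5]
`n_items` takes the values: 0 → 1

Answer: 1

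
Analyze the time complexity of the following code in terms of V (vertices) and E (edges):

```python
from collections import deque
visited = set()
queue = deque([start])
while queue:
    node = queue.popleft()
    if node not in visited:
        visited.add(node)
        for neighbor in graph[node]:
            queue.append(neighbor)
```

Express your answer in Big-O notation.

This is Breadth-first search on a graph. Time complexity: O(V + E).

Answer: O(V + E)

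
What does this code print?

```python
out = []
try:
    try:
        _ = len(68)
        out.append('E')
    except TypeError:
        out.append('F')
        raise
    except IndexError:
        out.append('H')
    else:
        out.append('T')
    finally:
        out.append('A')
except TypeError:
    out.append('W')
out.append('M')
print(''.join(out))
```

Execution trace: 'F' (except TypeError) → 'A' (finally) → 'W' (outer except TypeError) → 'M' (after the try/except). Output: FAWM

Answer: FAWM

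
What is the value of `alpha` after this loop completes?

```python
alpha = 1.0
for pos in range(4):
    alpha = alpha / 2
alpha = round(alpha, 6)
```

Halving LR 4 times: 1 / 2^4
`alpha` takes the values: 1.0 → 0.5 → 0.25 → 0.125 → 0.0625

Answer: 0.0625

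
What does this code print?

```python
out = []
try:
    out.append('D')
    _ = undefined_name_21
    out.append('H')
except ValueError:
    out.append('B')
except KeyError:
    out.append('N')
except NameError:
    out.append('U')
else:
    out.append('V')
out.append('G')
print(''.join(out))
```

Execution trace: 'D' (try body) → 'U' (except NameError) → 'G' (after the try/except). Output: DUG

Answer: DUG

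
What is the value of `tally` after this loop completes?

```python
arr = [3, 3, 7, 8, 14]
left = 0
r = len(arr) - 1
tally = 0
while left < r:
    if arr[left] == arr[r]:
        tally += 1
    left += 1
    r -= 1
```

Count matching pairs from ends
`tally` takes the values: 0

Answer: 0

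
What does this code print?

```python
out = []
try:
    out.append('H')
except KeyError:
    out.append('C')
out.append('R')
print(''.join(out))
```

Execution trace: 'H' (try body, no exception) → 'R' (after the try/except). Output: HR

Answer: HR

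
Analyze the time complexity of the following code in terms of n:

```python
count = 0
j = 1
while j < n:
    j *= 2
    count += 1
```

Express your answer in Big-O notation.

Each loop level contributes: log n. Multiplying the contributions gives O(log n).

Answer: O(log n)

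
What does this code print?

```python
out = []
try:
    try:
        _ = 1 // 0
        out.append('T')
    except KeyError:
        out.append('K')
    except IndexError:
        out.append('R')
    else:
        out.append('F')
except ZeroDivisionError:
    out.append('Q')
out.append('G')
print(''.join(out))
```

Execution trace: 'Q' (outer except ZeroDivisionError) → 'G' (after the try/except). Output: QG

Answer: QG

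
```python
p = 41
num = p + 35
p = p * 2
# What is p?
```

Trace:
`p = 41` → p = 41
`num = p + 35` → num = 76
`p = p * 2` → p = 82
So p = 82

Answer: 82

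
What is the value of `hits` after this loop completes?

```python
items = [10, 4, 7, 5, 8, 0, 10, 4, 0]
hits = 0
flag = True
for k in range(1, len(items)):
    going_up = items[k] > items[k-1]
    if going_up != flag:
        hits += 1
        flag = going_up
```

Count direction changes in [10, 4, 7, 5, 8, 0, 10, 4, 0]
`hits` takes the values: 0 → 1 → 2 → 3 → 4 → 5 → 6 → 7

Answer: 7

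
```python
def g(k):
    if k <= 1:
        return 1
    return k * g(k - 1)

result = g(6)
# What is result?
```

g(6) = 6 * 5 * 4 * 3 * 2 * 1 = 720

Answer: 720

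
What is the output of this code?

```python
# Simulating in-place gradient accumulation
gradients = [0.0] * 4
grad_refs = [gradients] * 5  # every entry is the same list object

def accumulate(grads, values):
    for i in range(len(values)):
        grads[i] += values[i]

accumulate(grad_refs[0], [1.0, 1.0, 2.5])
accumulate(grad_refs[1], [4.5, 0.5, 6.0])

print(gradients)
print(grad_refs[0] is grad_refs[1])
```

Key concept: gradient accumulation aliasing.
Step by step:
`gradients = [0.0] * 4` → gradients = [0.0, 0.0, 0.0, 0.0]
`grad_refs = [gradients] * 5` → grad_refs = [[0.0, 0.0, 0.0, 0.0], [0.0, 0.0, 0.0, 0.0], [0.0, 0.0, 0.0, 0.0], [0.0, 0.0, 0.0, 0.0], [0.0, 0.0, 0.0, 0.0]]
`accumulate(grad_refs[0], [1.0, 1.0, 2.5])` → gradients = [1.0, 1.0, 2.5, 0.0]; grad_refs = [[1.0, 1.0, 2.5, 0.0], [1.0, 1.0, 2.5, 0.0], [1.0, 1.0, 2.5, 0.0], [1.0, 1.0, 2.5, 0.0], [1.0, 1.0, 2.5, 0.0]]
`accumulate(grad_refs[1], [4.5, 0.5, 6.0])` → gradients = [5.5, 1.5, 8.5, 0.0]; grad_refs = [[5.5, 1.5, 8.5, 0.0], [5.5, 1.5, 8.5, 0.0], [5.5, 1.5, 8.5, 0.0], [5.5, 1.5, 8.5, 0.0], [5.5, 1.5, 8.5, 0.0]]
`print(gradients)` → prints [5.5, 1.5, 8.5, 0.0]
`print(grad_refs[0] is grad_refs[1])` → prints True

Answer:
[5.5, 1.5, 8.5, 0.0]
True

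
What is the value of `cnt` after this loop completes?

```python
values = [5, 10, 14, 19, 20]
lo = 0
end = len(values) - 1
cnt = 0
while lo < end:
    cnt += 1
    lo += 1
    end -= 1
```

Iterations until pointers meet (list length 5)
`cnt` takes the values: 0 → 1 → 2

Answer: 2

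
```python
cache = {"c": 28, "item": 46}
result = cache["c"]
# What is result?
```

Trace:
`cache = {"c": 28, "item": 46}` → cache = {'c': 28, 'item': 46}
`result = cache["c"]` → result = 28
So result = 28

Answer: 28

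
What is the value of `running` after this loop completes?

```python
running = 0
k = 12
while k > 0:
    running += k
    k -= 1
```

Sum 12 down to 1
`running` takes the values: 0 → 12 → 23 → 33 → 42 → 50 → 57 → 63 → 68 → 72 → 75 → 77 → 78

Answer: 78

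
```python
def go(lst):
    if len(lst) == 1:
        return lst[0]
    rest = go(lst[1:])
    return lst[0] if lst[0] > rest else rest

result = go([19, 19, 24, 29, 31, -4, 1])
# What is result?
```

Recursive max over [19, 19, 24, 29, 31, -4, 1] = 31

Answer: 31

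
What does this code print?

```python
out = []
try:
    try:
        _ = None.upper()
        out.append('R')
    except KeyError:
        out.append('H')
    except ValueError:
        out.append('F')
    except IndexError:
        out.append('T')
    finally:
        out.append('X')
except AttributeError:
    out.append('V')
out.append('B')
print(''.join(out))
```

Execution trace: 'X' (inner finally) → 'V' (outer except AttributeError) → 'B' (after the try/except). Output: XVB

Answer: XVB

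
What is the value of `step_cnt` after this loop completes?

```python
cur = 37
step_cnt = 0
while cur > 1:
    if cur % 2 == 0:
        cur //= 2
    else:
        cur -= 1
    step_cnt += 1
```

Steps to reduce 37 to 1
`step_cnt` takes the values: 0 → 1 → 2 → 3 → 4 → 5 → 6 → 7

Answer: 7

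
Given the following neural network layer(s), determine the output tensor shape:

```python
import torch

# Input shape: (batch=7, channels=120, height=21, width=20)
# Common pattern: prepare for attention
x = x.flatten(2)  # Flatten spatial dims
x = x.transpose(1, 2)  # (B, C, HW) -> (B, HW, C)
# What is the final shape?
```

Input: (7, 120, 21, 20) -> after flatten(2): (7, 120, 420) -> Output: (7, 420, 120)

Answer: (7, 420, 120)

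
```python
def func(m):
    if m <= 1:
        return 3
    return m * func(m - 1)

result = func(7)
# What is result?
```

func(7) = 7 * 6 * 5 * 4 * 3 * 2 * 3 = 15120

Answer: 15120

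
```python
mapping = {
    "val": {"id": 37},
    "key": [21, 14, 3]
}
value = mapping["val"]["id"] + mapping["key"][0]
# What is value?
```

Trace:
`mapping = { ...` → mapping = {'val': {'id': 37}, 'key': [21, 14, 3]}
`value = mapping["val"]["id"] + mapping["key"][0]` → value = 58
So value = 58

Answer: 58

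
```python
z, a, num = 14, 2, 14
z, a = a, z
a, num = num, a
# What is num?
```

Trace:
`z, a, num = 14, 2, 14` → z = 14; a = 2; num = 14
`z, a = a, z` → z = 2; a = 14
`a, num = num, a` → a = 14; num = 14
So num = 14

Answer: 14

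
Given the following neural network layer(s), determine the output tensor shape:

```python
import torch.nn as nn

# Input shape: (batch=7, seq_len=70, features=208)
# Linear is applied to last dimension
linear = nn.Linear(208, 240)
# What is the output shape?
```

Input: (7, 70, 208) -> Output: (7, 70, 240)

Answer: (7, 70, 240)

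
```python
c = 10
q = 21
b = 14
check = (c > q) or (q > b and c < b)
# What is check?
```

Trace:
`c = 10` → c = 10
`q = 21` → q = 21
`b = 14` → b = 14
`check = (c > q) or (q > b and c < b)` → check = True
So check = True

Answer: True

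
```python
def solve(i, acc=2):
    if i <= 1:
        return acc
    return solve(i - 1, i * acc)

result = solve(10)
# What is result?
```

Accumulator trace (n, acc): (10, 2) -> (9, 20) -> (8, 180) -> (7, 1440) -> (6, 10080) -> (5, 60480) -> (4, 302400) -> (3, 1209600) -> (2, 3628800) -> (1, 7257600) -> return 7257600

Answer: 7257600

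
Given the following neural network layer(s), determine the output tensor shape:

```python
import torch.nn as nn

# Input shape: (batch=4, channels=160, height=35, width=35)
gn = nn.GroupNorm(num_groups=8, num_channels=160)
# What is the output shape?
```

Input: (4, 160, 35, 35) -> Output: (4, 160, 35, 35)

Answer: (4, 160, 35, 35)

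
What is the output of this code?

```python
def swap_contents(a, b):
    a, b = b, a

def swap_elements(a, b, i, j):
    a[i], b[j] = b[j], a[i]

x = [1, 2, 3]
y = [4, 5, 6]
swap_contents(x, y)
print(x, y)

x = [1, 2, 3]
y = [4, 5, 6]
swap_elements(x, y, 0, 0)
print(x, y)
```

Key concept: parameter rebinding vs mutation.
Step by step:
`x = [1, 2, 3]` → x = [1, 2, 3]
`y = [4, 5, 6]` → y = [4, 5, 6]
`swap_contents(x, y)` → no visible change to tracked variables
`print(x, y)` → prints [1, 2, 3] [4, 5, 6]
`x = [1, 2, 3]` → x = [1, 2, 3]
`y = [4, 5, 6]` → y = [4, 5, 6]
`swap_elements(x, y, 0, 0)` → x = [4, 2, 3]; y = [1, 5, 6]
`print(x, y)` → prints [4, 2, 3] [1, 5, 6]

Answer:
[1, 2, 3] [4, 5, 6]
[4, 2, 3] [1, 5, 6]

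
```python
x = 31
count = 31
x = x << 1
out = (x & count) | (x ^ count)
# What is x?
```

Trace:
`x = 31` → x = 31
`count = 31` → count = 31
`x = x << 1` → x = 62
`out = (x & count) | (x ^ count)` → out = 63
So x = 62

Answer: 62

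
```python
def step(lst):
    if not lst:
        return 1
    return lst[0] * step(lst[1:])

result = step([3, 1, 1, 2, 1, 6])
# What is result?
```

Product over [3, 1, 1, 2, 1, 6] = 3 * 1 * 1 * 2 * 1 * 6 = 36

Answer: 36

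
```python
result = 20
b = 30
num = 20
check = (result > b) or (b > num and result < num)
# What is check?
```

Trace:
`result = 20` → result = 20
`b = 30` → b = 30
`num = 20` → num = 20
`check = (result > b) or (b > num and result < num)` → check = False
So check = False

Answer: False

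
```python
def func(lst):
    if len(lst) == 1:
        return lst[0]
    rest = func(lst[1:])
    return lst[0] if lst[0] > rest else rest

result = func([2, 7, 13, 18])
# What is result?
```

Recursive max over [2, 7, 13, 18] = 18

Answer: 18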